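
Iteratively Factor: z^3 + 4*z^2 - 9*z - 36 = (z - 3)*(z^2 + 7*z + 12) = (z - 3)*(z + 4)*(z + 3)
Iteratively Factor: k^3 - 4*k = (k)*(k^2 - 4) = k*(k - 2)*(k + 2)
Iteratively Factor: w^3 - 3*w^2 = (w)*(w^2 - 3*w) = w^2*(w - 3)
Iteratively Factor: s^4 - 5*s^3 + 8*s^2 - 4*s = (s - 2)*(s^3 - 3*s^2 + 2*s) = s*(s - 2)*(s^2 - 3*s + 2) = s*(s - 2)^2*(s - 1)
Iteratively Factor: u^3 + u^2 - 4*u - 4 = (u + 2)*(u^2 - u - 2) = (u + 1)*(u + 2)*(u - 2)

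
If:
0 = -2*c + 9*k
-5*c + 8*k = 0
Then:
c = 0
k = 0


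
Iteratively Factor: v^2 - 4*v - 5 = (v - 5)*(v + 1)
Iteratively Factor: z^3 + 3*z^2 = (z)*(z^2 + 3*z) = z*(z + 3)*(z)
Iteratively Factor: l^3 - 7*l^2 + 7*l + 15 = (l - 3)*(l^2 - 4*l - 5) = (l - 5)*(l - 3)*(l + 1)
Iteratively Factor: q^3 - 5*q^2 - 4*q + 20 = (q - 5)*(q^2 - 4) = (q - 5)*(q + 2)*(q - 2)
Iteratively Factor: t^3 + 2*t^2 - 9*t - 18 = (t + 2)*(t^2 - 9) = (t - 3)*(t + 2)*(t + 3)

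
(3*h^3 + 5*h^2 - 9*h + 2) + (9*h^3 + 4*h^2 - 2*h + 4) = 12*h^3 + 9*h^2 - 11*h + 6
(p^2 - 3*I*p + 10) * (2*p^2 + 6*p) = 2*p^4 + 6*p^3 - 6*I*p^3 + 20*p^2 - 18*I*p^2 + 60*p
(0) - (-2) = 2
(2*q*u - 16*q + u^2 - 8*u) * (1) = 2*q*u - 16*q + u^2 - 8*u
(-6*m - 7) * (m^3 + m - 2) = -6*m^4 - 7*m^3 - 6*m^2 + 5*m + 14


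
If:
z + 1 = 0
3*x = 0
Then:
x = 0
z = -1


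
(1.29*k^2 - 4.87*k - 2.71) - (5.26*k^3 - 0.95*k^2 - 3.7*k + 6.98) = -5.26*k^3 + 2.24*k^2 - 1.17*k - 9.69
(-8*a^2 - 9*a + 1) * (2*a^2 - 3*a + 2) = -16*a^4 + 6*a^3 + 13*a^2 - 21*a + 2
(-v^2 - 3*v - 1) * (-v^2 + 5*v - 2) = v^4 - 2*v^3 - 12*v^2 + v + 2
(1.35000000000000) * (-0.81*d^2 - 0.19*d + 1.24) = -1.0935*d^2 - 0.2565*d + 1.674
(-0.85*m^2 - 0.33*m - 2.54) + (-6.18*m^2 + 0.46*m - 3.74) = -7.03*m^2 + 0.13*m - 6.28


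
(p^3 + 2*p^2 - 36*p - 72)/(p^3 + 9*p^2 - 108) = (p^2 - 4*p - 12)/(p^2 + 3*p - 18)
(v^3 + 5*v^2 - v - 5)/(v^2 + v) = v + 4 - 5/v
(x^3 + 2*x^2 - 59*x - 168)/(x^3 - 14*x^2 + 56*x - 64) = (x^2 + 10*x + 21)/(x^2 - 6*x + 8)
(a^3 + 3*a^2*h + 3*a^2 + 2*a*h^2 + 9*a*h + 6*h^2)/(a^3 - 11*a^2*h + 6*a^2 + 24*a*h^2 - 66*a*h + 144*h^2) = (a^3 + 3*a^2*h + 3*a^2 + 2*a*h^2 + 9*a*h + 6*h^2)/(a^3 - 11*a^2*h + 6*a^2 + 24*a*h^2 - 66*a*h + 144*h^2)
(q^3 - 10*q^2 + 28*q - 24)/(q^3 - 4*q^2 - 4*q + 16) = (q^2 - 8*q + 12)/(q^2 - 2*q - 8)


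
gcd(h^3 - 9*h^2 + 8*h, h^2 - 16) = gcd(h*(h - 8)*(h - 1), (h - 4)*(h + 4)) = 1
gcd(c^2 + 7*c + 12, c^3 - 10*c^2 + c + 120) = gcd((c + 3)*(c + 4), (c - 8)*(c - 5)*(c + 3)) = c + 3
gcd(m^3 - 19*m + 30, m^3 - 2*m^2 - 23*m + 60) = m^2 + 2*m - 15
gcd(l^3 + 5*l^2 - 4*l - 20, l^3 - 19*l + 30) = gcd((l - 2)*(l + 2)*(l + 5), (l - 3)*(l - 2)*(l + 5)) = l^2 + 3*l - 10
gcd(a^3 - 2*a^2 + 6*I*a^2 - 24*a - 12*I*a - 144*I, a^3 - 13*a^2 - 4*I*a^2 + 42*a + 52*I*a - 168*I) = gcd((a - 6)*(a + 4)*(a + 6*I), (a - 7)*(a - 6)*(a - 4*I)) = a - 6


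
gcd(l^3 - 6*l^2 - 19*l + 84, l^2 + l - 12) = l^2 + l - 12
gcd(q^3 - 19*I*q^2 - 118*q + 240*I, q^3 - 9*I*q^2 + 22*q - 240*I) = q^2 - 14*I*q - 48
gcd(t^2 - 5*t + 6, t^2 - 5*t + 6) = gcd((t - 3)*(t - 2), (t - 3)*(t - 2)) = t^2 - 5*t + 6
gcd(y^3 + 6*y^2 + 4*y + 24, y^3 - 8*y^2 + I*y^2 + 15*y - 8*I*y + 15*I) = 1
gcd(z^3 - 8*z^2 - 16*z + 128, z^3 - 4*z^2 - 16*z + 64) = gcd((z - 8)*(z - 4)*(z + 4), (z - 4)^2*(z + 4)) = z^2 - 16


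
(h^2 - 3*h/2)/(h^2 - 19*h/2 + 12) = h/(h - 8)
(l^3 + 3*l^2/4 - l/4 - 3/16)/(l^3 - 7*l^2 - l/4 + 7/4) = (l + 3/4)/(l - 7)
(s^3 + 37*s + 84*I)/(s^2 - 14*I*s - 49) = (s^2 + 7*I*s - 12)/(s - 7*I)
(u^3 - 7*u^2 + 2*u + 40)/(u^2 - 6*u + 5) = (u^2 - 2*u - 8)/(u - 1)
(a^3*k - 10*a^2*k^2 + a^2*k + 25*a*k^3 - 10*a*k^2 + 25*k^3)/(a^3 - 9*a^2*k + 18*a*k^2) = k*(a^3 - 10*a^2*k + a^2 + 25*a*k^2 - 10*a*k + 25*k^2)/(a*(a^2 - 9*a*k + 18*k^2))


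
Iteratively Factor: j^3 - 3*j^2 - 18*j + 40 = (j - 5)*(j^2 + 2*j - 8) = (j - 5)*(j - 2)*(j + 4)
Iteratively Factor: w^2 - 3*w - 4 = (w + 1)*(w - 4)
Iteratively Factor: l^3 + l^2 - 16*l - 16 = (l - 4)*(l^2 + 5*l + 4) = (l - 4)*(l + 1)*(l + 4)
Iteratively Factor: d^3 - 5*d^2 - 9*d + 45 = (d + 3)*(d^2 - 8*d + 15) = (d - 5)*(d + 3)*(d - 3)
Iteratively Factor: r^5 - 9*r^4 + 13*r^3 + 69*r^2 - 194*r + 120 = (r - 1)*(r^4 - 8*r^3 + 5*r^2 + 74*r - 120) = (r - 4)*(r - 1)*(r^3 - 4*r^2 - 11*r + 30) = (r - 5)*(r - 4)*(r - 1)*(r^2 + r - 6) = (r - 5)*(r - 4)*(r - 2)*(r - 1)*(r + 3)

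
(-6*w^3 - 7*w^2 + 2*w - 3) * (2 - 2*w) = 12*w^4 + 2*w^3 - 18*w^2 + 10*w - 6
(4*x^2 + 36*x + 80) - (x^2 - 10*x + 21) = 3*x^2 + 46*x + 59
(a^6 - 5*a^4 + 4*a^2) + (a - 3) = a^6 - 5*a^4 + 4*a^2 + a - 3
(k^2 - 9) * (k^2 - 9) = k^4 - 18*k^2 + 81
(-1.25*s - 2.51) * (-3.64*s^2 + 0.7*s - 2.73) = 4.55*s^3 + 8.2614*s^2 + 1.6555*s + 6.8523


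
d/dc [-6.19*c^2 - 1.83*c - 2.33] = -12.38*c - 1.83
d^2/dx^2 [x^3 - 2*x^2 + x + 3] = 6*x - 4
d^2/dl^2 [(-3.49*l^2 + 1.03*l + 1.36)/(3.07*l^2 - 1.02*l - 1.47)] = (5.6843418860808e-14*l^4 - 2.44187800000003*l^3 - 17.592942*l^2 + 2.33749799999999*l - 3.06687)/(28.934443*l^6 - 28.840194*l^5 - 31.981725*l^4 + 26.55774*l^3 + 15.313725*l^2 - 6.612354*l - 3.176523)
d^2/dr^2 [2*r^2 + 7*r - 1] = 4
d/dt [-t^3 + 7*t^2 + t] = -3*t^2 + 14*t + 1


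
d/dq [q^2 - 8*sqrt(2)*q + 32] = 2*q - 8*sqrt(2)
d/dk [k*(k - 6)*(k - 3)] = 3*k^2 - 18*k + 18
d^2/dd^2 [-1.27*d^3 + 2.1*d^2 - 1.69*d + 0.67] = 4.2 - 7.62*d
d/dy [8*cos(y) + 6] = -8*sin(y)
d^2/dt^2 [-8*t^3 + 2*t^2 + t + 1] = 4 - 48*t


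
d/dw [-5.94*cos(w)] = 5.94*sin(w)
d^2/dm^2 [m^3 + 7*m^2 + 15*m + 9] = 6*m + 14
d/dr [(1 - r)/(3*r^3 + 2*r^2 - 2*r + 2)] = r*(6*r^2 - 7*r - 4)/(9*r^6 + 12*r^5 - 8*r^4 + 4*r^3 + 12*r^2 - 8*r + 4)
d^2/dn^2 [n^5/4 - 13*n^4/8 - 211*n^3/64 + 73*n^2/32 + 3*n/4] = 5*n^3 - 39*n^2/2 - 633*n/32 + 73/16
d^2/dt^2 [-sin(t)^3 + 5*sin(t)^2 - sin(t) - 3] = 9*sin(t)^3 - 20*sin(t)^2 - 5*sin(t) + 10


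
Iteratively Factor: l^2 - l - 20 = (l - 5)*(l + 4)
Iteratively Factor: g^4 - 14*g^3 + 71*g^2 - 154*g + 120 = (g - 2)*(g^3 - 12*g^2 + 47*g - 60) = (g - 5)*(g - 2)*(g^2 - 7*g + 12) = (g - 5)*(g - 3)*(g - 2)*(g - 4)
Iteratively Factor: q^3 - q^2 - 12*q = (q + 3)*(q^2 - 4*q) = q*(q + 3)*(q - 4)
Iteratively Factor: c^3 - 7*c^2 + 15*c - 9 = (c - 3)*(c^2 - 4*c + 3) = (c - 3)*(c - 1)*(c - 3)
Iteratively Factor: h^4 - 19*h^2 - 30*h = (h + 2)*(h^3 - 2*h^2 - 15*h) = (h + 2)*(h + 3)*(h^2 - 5*h) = (h - 5)*(h + 2)*(h + 3)*(h)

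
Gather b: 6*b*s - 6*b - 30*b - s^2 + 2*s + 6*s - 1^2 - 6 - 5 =b*(6*s - 36) - s^2 + 8*s - 12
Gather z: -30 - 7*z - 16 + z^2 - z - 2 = z^2 - 8*z - 48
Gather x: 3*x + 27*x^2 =27*x^2 + 3*x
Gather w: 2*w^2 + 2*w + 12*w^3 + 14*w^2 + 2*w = 12*w^3 + 16*w^2 + 4*w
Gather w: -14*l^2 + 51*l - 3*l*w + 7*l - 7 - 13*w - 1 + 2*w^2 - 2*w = -14*l^2 + 58*l + 2*w^2 + w*(-3*l - 15) - 8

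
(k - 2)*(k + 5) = k^2 + 3*k - 10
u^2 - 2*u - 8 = (u - 4)*(u + 2)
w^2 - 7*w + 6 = (w - 6)*(w - 1)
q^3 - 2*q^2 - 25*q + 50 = (q - 5)*(q - 2)*(q + 5)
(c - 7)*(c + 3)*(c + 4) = c^3 - 37*c - 84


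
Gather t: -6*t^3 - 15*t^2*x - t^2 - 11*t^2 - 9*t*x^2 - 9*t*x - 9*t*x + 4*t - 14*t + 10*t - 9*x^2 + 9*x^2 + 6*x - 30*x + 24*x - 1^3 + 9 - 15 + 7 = -6*t^3 + t^2*(-15*x - 12) + t*(-9*x^2 - 18*x)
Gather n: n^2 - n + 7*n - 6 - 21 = n^2 + 6*n - 27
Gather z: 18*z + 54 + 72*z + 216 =90*z + 270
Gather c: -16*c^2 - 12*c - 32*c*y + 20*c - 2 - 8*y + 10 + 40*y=-16*c^2 + c*(8 - 32*y) + 32*y + 8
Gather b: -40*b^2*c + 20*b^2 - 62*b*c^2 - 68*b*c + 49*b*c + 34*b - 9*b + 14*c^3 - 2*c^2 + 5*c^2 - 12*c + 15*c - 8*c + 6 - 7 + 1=b^2*(20 - 40*c) + b*(-62*c^2 - 19*c + 25) + 14*c^3 + 3*c^2 - 5*c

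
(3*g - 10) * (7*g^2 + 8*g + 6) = 21*g^3 - 46*g^2 - 62*g - 60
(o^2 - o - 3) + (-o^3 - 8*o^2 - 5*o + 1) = -o^3 - 7*o^2 - 6*o - 2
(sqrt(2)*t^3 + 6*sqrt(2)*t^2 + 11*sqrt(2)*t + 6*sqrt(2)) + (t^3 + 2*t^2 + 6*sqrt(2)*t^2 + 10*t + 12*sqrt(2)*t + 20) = t^3 + sqrt(2)*t^3 + 2*t^2 + 12*sqrt(2)*t^2 + 10*t + 23*sqrt(2)*t + 6*sqrt(2) + 20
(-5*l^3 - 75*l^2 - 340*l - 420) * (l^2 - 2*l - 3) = -5*l^5 - 65*l^4 - 175*l^3 + 485*l^2 + 1860*l + 1260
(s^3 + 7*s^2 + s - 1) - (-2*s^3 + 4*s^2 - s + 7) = 3*s^3 + 3*s^2 + 2*s - 8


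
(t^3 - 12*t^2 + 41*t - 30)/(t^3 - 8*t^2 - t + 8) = (t^2 - 11*t + 30)/(t^2 - 7*t - 8)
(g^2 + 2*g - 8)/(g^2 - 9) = (g^2 + 2*g - 8)/(g^2 - 9)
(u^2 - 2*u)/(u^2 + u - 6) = u/(u + 3)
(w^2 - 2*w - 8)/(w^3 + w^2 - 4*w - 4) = (w - 4)/(w^2 - w - 2)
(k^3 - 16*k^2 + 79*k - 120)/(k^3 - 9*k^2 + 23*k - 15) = (k - 8)/(k - 1)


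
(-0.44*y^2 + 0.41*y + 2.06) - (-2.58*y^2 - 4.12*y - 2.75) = 2.14*y^2 + 4.53*y + 4.81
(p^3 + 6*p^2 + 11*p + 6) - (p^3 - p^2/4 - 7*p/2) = 25*p^2/4 + 29*p/2 + 6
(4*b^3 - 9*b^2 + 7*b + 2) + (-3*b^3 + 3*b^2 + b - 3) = b^3 - 6*b^2 + 8*b - 1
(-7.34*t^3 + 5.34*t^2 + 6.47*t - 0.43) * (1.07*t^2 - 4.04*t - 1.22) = -7.8538*t^5 + 35.3674*t^4 - 5.6959*t^3 - 33.1137*t^2 - 6.1562*t + 0.5246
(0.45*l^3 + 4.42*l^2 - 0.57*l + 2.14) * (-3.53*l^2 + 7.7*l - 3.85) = -1.5885*l^5 - 12.1376*l^4 + 34.3136*l^3 - 28.9602*l^2 + 18.6725*l - 8.239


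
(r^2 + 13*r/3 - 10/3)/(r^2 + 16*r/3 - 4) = (r + 5)/(r + 6)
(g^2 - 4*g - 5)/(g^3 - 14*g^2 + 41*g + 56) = (g - 5)/(g^2 - 15*g + 56)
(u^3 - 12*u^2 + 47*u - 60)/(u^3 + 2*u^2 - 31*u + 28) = (u^2 - 8*u + 15)/(u^2 + 6*u - 7)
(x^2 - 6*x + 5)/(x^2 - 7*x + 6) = (x - 5)/(x - 6)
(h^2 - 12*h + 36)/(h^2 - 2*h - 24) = (h - 6)/(h + 4)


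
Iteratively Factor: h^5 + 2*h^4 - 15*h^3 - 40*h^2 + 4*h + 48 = (h + 3)*(h^4 - h^3 - 12*h^2 - 4*h + 16) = (h - 1)*(h + 3)*(h^3 - 12*h - 16) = (h - 1)*(h + 2)*(h + 3)*(h^2 - 2*h - 8) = (h - 1)*(h + 2)^2*(h + 3)*(h - 4)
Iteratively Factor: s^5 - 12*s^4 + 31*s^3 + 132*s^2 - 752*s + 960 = (s - 4)*(s^4 - 8*s^3 - s^2 + 128*s - 240) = (s - 4)^2*(s^3 - 4*s^2 - 17*s + 60) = (s - 4)^2*(s + 4)*(s^2 - 8*s + 15) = (s - 4)^2*(s - 3)*(s + 4)*(s - 5)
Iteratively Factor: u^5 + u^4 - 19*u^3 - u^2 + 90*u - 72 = (u + 4)*(u^4 - 3*u^3 - 7*u^2 + 27*u - 18) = (u - 3)*(u + 4)*(u^3 - 7*u + 6) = (u - 3)*(u - 2)*(u + 4)*(u^2 + 2*u - 3) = (u - 3)*(u - 2)*(u + 3)*(u + 4)*(u - 1)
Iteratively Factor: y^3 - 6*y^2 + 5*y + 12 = (y - 3)*(y^2 - 3*y - 4) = (y - 3)*(y + 1)*(y - 4)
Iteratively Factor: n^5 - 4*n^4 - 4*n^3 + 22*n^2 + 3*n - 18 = (n - 3)*(n^4 - n^3 - 7*n^2 + n + 6) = (n - 3)*(n + 1)*(n^3 - 2*n^2 - 5*n + 6) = (n - 3)*(n + 1)*(n + 2)*(n^2 - 4*n + 3) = (n - 3)*(n - 1)*(n + 1)*(n + 2)*(n - 3)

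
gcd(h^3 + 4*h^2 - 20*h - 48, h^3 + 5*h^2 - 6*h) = h + 6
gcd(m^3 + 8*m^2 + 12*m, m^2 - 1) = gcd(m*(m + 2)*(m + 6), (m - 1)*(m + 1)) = 1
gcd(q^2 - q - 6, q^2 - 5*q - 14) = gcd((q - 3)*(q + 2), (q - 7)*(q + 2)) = q + 2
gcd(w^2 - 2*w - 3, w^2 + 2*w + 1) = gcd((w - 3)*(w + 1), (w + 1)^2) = w + 1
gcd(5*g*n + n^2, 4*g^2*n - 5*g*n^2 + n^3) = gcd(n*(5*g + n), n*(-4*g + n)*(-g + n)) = n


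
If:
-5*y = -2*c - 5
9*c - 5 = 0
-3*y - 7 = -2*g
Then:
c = 5/9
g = 16/3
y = 11/9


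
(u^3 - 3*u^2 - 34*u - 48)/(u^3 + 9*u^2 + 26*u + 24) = (u - 8)/(u + 4)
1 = 1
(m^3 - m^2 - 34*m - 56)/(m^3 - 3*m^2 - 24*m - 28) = (m + 4)/(m + 2)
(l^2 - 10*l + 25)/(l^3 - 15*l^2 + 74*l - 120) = (l - 5)/(l^2 - 10*l + 24)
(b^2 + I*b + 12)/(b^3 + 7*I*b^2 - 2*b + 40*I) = (b - 3*I)/(b^2 + 3*I*b + 10)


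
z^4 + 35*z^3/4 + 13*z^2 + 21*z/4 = z*(z + 3/4)*(z + 1)*(z + 7)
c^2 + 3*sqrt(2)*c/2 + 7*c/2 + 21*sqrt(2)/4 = (c + 7/2)*(c + 3*sqrt(2)/2)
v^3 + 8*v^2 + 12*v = v*(v + 2)*(v + 6)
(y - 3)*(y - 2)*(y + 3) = y^3 - 2*y^2 - 9*y + 18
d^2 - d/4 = d*(d - 1/4)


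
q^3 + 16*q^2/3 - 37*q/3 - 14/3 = (q - 2)*(q + 1/3)*(q + 7)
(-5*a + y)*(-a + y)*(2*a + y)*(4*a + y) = 40*a^4 - 18*a^3*y - 23*a^2*y^2 + y^4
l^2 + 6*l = l*(l + 6)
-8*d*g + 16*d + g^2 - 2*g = (-8*d + g)*(g - 2)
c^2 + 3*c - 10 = (c - 2)*(c + 5)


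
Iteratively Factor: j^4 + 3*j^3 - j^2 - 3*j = (j - 1)*(j^3 + 4*j^2 + 3*j) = (j - 1)*(j + 1)*(j^2 + 3*j) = j*(j - 1)*(j + 1)*(j + 3)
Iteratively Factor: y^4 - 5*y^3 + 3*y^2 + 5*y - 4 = (y - 1)*(y^3 - 4*y^2 - y + 4) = (y - 1)^2*(y^2 - 3*y - 4) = (y - 4)*(y - 1)^2*(y + 1)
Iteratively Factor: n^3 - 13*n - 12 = (n + 1)*(n^2 - n - 12) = (n - 4)*(n + 1)*(n + 3)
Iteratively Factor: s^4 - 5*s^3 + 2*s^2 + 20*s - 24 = (s - 2)*(s^3 - 3*s^2 - 4*s + 12) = (s - 3)*(s - 2)*(s^2 - 4) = (s - 3)*(s - 2)*(s + 2)*(s - 2)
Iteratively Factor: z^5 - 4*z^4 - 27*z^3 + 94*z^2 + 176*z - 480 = (z + 3)*(z^4 - 7*z^3 - 6*z^2 + 112*z - 160) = (z - 5)*(z + 3)*(z^3 - 2*z^2 - 16*z + 32) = (z - 5)*(z + 3)*(z + 4)*(z^2 - 6*z + 8) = (z - 5)*(z - 4)*(z + 3)*(z + 4)*(z - 2)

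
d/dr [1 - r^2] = -2*r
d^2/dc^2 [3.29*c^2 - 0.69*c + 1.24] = 6.58000000000000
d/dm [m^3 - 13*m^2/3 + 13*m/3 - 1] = 3*m^2 - 26*m/3 + 13/3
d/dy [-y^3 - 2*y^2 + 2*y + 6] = -3*y^2 - 4*y + 2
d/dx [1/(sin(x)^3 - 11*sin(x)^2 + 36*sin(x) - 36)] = (-3*sin(x)^2 + 22*sin(x) - 36)*cos(x)/(sin(x)^3 - 11*sin(x)^2 + 36*sin(x) - 36)^2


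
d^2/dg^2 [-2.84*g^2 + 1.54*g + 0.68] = -5.68000000000000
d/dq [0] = 0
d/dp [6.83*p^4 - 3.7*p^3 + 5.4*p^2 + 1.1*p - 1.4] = 27.32*p^3 - 11.1*p^2 + 10.8*p + 1.1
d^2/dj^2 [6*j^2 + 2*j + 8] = 12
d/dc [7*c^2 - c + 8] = 14*c - 1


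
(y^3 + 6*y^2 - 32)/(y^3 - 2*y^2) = 1 + 8/y + 16/y^2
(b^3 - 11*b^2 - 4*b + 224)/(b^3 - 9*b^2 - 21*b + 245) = (b^2 - 4*b - 32)/(b^2 - 2*b - 35)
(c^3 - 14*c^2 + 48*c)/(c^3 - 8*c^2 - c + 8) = c*(c - 6)/(c^2 - 1)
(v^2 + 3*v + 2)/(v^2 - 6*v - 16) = (v + 1)/(v - 8)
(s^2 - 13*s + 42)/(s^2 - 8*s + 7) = (s - 6)/(s - 1)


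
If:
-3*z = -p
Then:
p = 3*z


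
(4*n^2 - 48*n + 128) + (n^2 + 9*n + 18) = 5*n^2 - 39*n + 146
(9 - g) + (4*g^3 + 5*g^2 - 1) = 4*g^3 + 5*g^2 - g + 8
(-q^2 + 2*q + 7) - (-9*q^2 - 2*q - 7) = 8*q^2 + 4*q + 14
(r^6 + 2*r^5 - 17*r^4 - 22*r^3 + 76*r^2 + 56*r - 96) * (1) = r^6 + 2*r^5 - 17*r^4 - 22*r^3 + 76*r^2 + 56*r - 96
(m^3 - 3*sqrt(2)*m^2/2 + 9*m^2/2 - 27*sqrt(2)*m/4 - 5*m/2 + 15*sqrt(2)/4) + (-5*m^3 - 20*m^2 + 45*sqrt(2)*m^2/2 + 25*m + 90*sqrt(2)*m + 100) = -4*m^3 - 31*m^2/2 + 21*sqrt(2)*m^2 + 45*m/2 + 333*sqrt(2)*m/4 + 15*sqrt(2)/4 + 100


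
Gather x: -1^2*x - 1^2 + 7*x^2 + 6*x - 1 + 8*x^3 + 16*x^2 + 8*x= 8*x^3 + 23*x^2 + 13*x - 2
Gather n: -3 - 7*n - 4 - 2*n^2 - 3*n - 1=-2*n^2 - 10*n - 8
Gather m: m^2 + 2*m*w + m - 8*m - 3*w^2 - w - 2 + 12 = m^2 + m*(2*w - 7) - 3*w^2 - w + 10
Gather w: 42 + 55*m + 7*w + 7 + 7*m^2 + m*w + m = 7*m^2 + 56*m + w*(m + 7) + 49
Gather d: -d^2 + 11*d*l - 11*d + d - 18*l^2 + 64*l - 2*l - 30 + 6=-d^2 + d*(11*l - 10) - 18*l^2 + 62*l - 24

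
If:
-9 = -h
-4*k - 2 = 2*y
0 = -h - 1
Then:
No Solution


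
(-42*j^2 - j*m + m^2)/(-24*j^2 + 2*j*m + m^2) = (7*j - m)/(4*j - m)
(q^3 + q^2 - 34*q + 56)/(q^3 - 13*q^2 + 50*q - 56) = (q + 7)/(q - 7)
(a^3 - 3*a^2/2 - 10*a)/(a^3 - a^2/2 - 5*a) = (-2*a^2 + 3*a + 20)/(-2*a^2 + a + 10)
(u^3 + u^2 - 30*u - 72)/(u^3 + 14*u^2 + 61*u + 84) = (u - 6)/(u + 7)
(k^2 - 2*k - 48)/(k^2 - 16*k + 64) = (k + 6)/(k - 8)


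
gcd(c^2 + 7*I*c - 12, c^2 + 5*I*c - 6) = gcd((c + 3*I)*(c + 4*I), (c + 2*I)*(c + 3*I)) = c + 3*I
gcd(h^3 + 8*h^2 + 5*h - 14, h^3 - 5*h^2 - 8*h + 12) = h^2 + h - 2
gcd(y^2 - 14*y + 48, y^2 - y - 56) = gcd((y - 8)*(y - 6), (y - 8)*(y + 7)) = y - 8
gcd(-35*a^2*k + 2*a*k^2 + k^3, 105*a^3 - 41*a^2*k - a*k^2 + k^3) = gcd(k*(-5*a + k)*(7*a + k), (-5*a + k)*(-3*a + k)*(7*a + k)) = 35*a^2 - 2*a*k - k^2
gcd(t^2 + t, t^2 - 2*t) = t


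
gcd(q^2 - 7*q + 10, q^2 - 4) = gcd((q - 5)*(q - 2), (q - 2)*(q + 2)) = q - 2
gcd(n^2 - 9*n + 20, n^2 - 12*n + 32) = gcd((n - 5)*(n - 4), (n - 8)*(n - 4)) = n - 4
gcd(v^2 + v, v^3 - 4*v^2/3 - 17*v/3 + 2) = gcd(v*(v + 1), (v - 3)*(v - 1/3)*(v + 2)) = 1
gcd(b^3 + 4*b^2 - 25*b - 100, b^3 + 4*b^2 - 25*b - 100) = b^3 + 4*b^2 - 25*b - 100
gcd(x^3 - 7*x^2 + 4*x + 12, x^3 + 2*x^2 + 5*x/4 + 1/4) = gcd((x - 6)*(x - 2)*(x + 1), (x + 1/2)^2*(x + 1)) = x + 1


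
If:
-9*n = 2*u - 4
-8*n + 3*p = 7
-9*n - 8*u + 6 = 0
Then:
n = 10/27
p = 269/81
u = 1/3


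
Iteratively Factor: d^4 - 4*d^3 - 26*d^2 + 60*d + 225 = (d - 5)*(d^3 + d^2 - 21*d - 45) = (d - 5)*(d + 3)*(d^2 - 2*d - 15) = (d - 5)^2*(d + 3)*(d + 3)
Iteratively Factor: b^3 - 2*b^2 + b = (b)*(b^2 - 2*b + 1) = b*(b - 1)*(b - 1)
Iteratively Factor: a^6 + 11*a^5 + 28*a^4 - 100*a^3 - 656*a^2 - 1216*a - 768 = (a + 4)*(a^5 + 7*a^4 - 100*a^2 - 256*a - 192) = (a + 2)*(a + 4)*(a^4 + 5*a^3 - 10*a^2 - 80*a - 96) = (a - 4)*(a + 2)*(a + 4)*(a^3 + 9*a^2 + 26*a + 24) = (a - 4)*(a + 2)*(a + 4)^2*(a^2 + 5*a + 6) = (a - 4)*(a + 2)*(a + 3)*(a + 4)^2*(a + 2)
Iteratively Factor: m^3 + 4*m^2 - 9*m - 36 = (m - 3)*(m^2 + 7*m + 12) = (m - 3)*(m + 4)*(m + 3)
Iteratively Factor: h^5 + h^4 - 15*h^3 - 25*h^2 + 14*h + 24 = (h - 1)*(h^4 + 2*h^3 - 13*h^2 - 38*h - 24) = (h - 1)*(h + 3)*(h^3 - h^2 - 10*h - 8) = (h - 4)*(h - 1)*(h + 3)*(h^2 + 3*h + 2) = (h - 4)*(h - 1)*(h + 2)*(h + 3)*(h + 1)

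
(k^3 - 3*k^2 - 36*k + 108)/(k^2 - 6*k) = k + 3 - 18/k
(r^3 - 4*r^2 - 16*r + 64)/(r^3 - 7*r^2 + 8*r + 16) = (r + 4)/(r + 1)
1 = 1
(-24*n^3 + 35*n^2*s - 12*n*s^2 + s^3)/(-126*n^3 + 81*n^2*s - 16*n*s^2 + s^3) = (8*n^2 - 9*n*s + s^2)/(42*n^2 - 13*n*s + s^2)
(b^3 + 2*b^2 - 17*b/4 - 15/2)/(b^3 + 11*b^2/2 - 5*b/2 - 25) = (b + 3/2)/(b + 5)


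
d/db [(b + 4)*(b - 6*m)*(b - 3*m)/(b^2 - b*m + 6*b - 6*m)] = (-(b + 4)*(b - 6*m)*(b - 3*m)*(2*b - m + 6) + ((b + 4)*(b - 6*m) + (b + 4)*(b - 3*m) + (b - 6*m)*(b - 3*m))*(b^2 - b*m + 6*b - 6*m))/(b^2 - b*m + 6*b - 6*m)^2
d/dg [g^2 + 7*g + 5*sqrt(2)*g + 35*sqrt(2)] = 2*g + 7 + 5*sqrt(2)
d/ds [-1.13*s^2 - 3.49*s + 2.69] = -2.26*s - 3.49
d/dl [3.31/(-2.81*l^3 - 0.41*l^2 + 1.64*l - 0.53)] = (27.9033*l^2 + 2.7142*l - 5.4284)/(2.81*l^3 + 0.41*l^2 - 1.64*l + 0.53)^2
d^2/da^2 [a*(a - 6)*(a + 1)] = 6*a - 10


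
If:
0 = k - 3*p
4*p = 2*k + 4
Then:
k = -6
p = -2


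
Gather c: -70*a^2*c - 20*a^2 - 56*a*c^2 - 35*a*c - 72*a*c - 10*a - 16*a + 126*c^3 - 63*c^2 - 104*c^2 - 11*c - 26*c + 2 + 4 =-20*a^2 - 26*a + 126*c^3 + c^2*(-56*a - 167) + c*(-70*a^2 - 107*a - 37) + 6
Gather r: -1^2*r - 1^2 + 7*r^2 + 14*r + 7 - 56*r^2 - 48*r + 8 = -49*r^2 - 35*r + 14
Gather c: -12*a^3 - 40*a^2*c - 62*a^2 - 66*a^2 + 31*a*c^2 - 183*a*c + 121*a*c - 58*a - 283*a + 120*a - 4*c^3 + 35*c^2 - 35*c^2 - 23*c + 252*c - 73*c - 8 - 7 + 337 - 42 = -12*a^3 - 128*a^2 + 31*a*c^2 - 221*a - 4*c^3 + c*(-40*a^2 - 62*a + 156) + 280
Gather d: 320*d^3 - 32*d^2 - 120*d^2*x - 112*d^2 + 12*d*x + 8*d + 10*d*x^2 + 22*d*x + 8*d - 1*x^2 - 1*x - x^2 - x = 320*d^3 + d^2*(-120*x - 144) + d*(10*x^2 + 34*x + 16) - 2*x^2 - 2*x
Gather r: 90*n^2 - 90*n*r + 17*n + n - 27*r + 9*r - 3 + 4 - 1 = 90*n^2 + 18*n + r*(-90*n - 18)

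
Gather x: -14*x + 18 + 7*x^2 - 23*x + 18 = 7*x^2 - 37*x + 36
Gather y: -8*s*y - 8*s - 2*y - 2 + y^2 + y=-8*s + y^2 + y*(-8*s - 1) - 2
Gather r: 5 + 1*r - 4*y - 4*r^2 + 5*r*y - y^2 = -4*r^2 + r*(5*y + 1) - y^2 - 4*y + 5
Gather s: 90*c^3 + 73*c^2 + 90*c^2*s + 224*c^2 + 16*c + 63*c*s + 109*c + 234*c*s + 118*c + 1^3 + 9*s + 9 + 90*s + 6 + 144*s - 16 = 90*c^3 + 297*c^2 + 243*c + s*(90*c^2 + 297*c + 243)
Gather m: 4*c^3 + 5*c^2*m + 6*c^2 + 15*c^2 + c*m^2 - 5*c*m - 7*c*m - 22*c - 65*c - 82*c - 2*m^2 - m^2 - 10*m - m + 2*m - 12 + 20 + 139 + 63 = 4*c^3 + 21*c^2 - 169*c + m^2*(c - 3) + m*(5*c^2 - 12*c - 9) + 210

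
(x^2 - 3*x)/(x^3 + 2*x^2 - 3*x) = (x - 3)/(x^2 + 2*x - 3)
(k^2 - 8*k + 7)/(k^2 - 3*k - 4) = (-k^2 + 8*k - 7)/(-k^2 + 3*k + 4)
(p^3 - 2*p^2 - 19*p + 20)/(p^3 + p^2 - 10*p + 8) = (p - 5)/(p - 2)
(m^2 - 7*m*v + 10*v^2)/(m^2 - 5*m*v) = (m - 2*v)/m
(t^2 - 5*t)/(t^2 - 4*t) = (t - 5)/(t - 4)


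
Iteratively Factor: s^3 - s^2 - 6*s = (s)*(s^2 - s - 6) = s*(s - 3)*(s + 2)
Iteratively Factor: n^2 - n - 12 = (n - 4)*(n + 3)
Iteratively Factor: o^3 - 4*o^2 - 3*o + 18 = (o - 3)*(o^2 - o - 6) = (o - 3)*(o + 2)*(o - 3)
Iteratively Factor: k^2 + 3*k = (k + 3)*(k)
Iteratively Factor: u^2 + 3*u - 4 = (u + 4)*(u - 1)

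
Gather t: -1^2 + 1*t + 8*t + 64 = 9*t + 63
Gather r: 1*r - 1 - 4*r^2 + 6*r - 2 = -4*r^2 + 7*r - 3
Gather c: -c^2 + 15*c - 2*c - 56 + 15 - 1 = -c^2 + 13*c - 42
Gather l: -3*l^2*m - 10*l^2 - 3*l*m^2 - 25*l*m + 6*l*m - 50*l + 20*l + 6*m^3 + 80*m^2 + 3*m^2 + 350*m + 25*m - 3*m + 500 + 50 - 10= l^2*(-3*m - 10) + l*(-3*m^2 - 19*m - 30) + 6*m^3 + 83*m^2 + 372*m + 540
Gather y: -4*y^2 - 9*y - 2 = -4*y^2 - 9*y - 2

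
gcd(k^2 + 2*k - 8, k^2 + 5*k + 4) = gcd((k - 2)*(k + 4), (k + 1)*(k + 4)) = k + 4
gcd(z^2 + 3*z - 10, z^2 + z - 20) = z + 5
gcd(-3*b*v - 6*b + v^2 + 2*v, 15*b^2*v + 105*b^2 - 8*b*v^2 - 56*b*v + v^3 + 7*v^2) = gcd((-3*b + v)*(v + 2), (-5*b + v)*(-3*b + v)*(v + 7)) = -3*b + v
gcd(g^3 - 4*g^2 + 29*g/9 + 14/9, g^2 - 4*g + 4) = g - 2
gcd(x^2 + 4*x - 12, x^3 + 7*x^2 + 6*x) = x + 6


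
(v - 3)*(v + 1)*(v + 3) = v^3 + v^2 - 9*v - 9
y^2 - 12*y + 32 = (y - 8)*(y - 4)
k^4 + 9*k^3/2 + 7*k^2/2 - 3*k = k*(k - 1/2)*(k + 2)*(k + 3)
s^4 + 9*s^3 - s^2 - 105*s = s*(s - 3)*(s + 5)*(s + 7)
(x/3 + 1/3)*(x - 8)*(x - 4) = x^3/3 - 11*x^2/3 + 20*x/3 + 32/3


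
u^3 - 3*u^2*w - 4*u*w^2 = u*(u - 4*w)*(u + w)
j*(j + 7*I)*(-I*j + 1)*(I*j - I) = j^4 - j^3 + 8*I*j^3 - 7*j^2 - 8*I*j^2 + 7*j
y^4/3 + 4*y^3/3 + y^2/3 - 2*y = y*(y/3 + 1)*(y - 1)*(y + 2)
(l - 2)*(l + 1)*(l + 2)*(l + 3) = l^4 + 4*l^3 - l^2 - 16*l - 12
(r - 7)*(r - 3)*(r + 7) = r^3 - 3*r^2 - 49*r + 147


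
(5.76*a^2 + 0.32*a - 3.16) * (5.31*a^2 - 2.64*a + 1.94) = 30.5856*a^4 - 13.5072*a^3 - 6.45*a^2 + 8.9632*a - 6.1304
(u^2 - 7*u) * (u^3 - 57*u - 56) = u^5 - 7*u^4 - 57*u^3 + 343*u^2 + 392*u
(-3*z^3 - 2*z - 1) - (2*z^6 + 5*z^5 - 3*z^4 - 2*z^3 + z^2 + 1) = -2*z^6 - 5*z^5 + 3*z^4 - z^3 - z^2 - 2*z - 2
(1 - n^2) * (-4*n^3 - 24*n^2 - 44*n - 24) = 4*n^5 + 24*n^4 + 40*n^3 - 44*n - 24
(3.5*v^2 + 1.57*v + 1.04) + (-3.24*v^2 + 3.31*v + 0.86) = 0.26*v^2 + 4.88*v + 1.9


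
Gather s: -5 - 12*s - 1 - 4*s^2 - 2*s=-4*s^2 - 14*s - 6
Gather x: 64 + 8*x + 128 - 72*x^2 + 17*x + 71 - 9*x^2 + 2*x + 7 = -81*x^2 + 27*x + 270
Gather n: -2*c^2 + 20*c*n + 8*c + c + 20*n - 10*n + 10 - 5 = -2*c^2 + 9*c + n*(20*c + 10) + 5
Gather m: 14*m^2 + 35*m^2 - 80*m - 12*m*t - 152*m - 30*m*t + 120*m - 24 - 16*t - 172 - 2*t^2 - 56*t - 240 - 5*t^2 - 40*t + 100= 49*m^2 + m*(-42*t - 112) - 7*t^2 - 112*t - 336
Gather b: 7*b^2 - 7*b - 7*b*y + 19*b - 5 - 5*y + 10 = 7*b^2 + b*(12 - 7*y) - 5*y + 5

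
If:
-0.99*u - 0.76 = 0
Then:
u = -0.77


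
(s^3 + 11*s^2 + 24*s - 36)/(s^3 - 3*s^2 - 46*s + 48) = (s + 6)/(s - 8)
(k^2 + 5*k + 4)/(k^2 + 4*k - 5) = (k^2 + 5*k + 4)/(k^2 + 4*k - 5)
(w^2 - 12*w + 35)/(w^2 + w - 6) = (w^2 - 12*w + 35)/(w^2 + w - 6)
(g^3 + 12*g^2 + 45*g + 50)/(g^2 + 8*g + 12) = (g^2 + 10*g + 25)/(g + 6)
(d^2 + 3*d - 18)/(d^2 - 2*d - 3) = (d + 6)/(d + 1)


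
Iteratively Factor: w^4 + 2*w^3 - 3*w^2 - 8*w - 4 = (w - 2)*(w^3 + 4*w^2 + 5*w + 2) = (w - 2)*(w + 1)*(w^2 + 3*w + 2) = (w - 2)*(w + 1)*(w + 2)*(w + 1)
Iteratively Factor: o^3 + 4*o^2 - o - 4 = (o - 1)*(o^2 + 5*o + 4) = (o - 1)*(o + 4)*(o + 1)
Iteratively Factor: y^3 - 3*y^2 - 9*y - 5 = (y + 1)*(y^2 - 4*y - 5) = (y + 1)^2*(y - 5)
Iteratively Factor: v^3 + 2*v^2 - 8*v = (v)*(v^2 + 2*v - 8) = v*(v - 2)*(v + 4)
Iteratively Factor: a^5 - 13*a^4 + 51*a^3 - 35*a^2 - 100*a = (a - 4)*(a^4 - 9*a^3 + 15*a^2 + 25*a) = (a - 5)*(a - 4)*(a^3 - 4*a^2 - 5*a) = (a - 5)^2*(a - 4)*(a^2 + a) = (a - 5)^2*(a - 4)*(a + 1)*(a)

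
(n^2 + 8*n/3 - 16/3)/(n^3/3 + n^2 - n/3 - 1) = (3*n^2 + 8*n - 16)/(n^3 + 3*n^2 - n - 3)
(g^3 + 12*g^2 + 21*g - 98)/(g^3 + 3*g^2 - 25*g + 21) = (g^2 + 5*g - 14)/(g^2 - 4*g + 3)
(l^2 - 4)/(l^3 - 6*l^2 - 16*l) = (l - 2)/(l*(l - 8))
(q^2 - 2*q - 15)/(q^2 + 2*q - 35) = (q + 3)/(q + 7)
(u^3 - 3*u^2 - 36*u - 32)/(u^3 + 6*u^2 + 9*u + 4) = (u - 8)/(u + 1)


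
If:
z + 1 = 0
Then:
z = -1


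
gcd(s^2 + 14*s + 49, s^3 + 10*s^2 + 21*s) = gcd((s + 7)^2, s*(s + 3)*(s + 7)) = s + 7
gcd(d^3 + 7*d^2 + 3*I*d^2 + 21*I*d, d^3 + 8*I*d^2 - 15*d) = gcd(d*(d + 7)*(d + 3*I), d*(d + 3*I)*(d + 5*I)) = d^2 + 3*I*d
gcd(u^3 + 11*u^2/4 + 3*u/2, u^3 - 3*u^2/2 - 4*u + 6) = u + 2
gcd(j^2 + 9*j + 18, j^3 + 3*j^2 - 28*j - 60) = j + 6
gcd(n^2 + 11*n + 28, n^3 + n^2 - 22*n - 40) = n + 4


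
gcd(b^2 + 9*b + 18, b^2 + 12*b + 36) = b + 6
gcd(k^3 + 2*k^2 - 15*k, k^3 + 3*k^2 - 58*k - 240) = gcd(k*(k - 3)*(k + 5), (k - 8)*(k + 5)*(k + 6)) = k + 5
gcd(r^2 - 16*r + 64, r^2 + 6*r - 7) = 1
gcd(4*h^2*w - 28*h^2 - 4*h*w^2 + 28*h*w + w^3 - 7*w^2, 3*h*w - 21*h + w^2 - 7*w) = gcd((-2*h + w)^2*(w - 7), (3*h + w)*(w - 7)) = w - 7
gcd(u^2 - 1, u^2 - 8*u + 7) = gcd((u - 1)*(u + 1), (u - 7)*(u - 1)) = u - 1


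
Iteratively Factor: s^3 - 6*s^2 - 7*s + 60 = (s + 3)*(s^2 - 9*s + 20) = (s - 5)*(s + 3)*(s - 4)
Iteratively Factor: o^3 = (o)*(o^2) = o^2*(o)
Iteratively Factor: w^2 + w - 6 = (w + 3)*(w - 2)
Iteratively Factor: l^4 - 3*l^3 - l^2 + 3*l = (l)*(l^3 - 3*l^2 - l + 3) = l*(l - 3)*(l^2 - 1) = l*(l - 3)*(l - 1)*(l + 1)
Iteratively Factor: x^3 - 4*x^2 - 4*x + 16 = (x + 2)*(x^2 - 6*x + 8) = (x - 4)*(x + 2)*(x - 2)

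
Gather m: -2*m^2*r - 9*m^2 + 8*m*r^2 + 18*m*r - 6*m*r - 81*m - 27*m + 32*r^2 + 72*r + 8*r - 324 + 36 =m^2*(-2*r - 9) + m*(8*r^2 + 12*r - 108) + 32*r^2 + 80*r - 288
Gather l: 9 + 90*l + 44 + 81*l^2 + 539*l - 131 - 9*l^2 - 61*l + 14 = 72*l^2 + 568*l - 64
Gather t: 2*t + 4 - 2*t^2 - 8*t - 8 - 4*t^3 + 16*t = -4*t^3 - 2*t^2 + 10*t - 4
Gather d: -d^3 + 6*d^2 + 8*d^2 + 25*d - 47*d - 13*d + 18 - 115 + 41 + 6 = -d^3 + 14*d^2 - 35*d - 50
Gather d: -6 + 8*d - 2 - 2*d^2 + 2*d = -2*d^2 + 10*d - 8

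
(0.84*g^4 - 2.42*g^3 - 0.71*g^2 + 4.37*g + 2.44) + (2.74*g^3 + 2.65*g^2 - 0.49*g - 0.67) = 0.84*g^4 + 0.32*g^3 + 1.94*g^2 + 3.88*g + 1.77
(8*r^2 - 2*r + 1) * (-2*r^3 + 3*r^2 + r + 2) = -16*r^5 + 28*r^4 + 17*r^2 - 3*r + 2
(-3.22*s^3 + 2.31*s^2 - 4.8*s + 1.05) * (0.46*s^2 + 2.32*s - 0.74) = -1.4812*s^5 - 6.4078*s^4 + 5.534*s^3 - 12.3624*s^2 + 5.988*s - 0.777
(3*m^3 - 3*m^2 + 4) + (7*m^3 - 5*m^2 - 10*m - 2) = 10*m^3 - 8*m^2 - 10*m + 2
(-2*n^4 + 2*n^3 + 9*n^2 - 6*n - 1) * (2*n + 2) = -4*n^5 + 22*n^3 + 6*n^2 - 14*n - 2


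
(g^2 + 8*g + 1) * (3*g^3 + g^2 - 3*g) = 3*g^5 + 25*g^4 + 8*g^3 - 23*g^2 - 3*g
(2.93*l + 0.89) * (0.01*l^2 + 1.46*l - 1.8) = 0.0293*l^3 + 4.2867*l^2 - 3.9746*l - 1.602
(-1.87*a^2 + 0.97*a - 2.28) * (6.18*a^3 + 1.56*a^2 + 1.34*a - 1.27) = -11.5566*a^5 + 3.0774*a^4 - 15.083*a^3 + 0.117900000000001*a^2 - 4.2871*a + 2.8956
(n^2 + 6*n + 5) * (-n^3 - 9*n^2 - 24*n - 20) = -n^5 - 15*n^4 - 83*n^3 - 209*n^2 - 240*n - 100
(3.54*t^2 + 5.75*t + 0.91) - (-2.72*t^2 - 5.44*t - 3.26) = 6.26*t^2 + 11.19*t + 4.17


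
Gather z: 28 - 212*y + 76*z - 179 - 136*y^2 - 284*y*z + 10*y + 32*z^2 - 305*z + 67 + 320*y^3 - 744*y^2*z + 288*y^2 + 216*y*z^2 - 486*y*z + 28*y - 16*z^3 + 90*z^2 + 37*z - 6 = 320*y^3 + 152*y^2 - 174*y - 16*z^3 + z^2*(216*y + 122) + z*(-744*y^2 - 770*y - 192) - 90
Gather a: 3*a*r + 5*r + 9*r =3*a*r + 14*r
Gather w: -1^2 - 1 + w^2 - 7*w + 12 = w^2 - 7*w + 10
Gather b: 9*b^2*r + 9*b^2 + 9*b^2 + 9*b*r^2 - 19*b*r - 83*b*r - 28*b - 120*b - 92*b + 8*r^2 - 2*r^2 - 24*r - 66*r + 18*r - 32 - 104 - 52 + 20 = b^2*(9*r + 18) + b*(9*r^2 - 102*r - 240) + 6*r^2 - 72*r - 168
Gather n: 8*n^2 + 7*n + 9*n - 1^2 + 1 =8*n^2 + 16*n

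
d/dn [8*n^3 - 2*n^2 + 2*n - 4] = 24*n^2 - 4*n + 2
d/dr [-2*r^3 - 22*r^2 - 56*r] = -6*r^2 - 44*r - 56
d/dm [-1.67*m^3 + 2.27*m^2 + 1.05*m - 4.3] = -5.01*m^2 + 4.54*m + 1.05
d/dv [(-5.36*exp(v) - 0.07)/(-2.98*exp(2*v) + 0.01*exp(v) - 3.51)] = (-15.9728*exp(2*v) - 0.4172*exp(v) + 18.8143)*exp(v)/(8.8804*exp(4*v) - 0.0596*exp(3*v) + 20.9197*exp(2*v) - 0.0702*exp(v) + 12.3201)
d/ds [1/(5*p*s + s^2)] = (-5*p - 2*s)/(s^2*(5*p + s)^2)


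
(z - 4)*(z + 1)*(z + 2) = z^3 - z^2 - 10*z - 8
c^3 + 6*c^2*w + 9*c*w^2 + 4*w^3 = (c + w)^2*(c + 4*w)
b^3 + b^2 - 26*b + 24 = (b - 4)*(b - 1)*(b + 6)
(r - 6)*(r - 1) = r^2 - 7*r + 6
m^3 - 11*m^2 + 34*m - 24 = (m - 6)*(m - 4)*(m - 1)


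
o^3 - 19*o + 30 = (o - 3)*(o - 2)*(o + 5)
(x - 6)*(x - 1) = x^2 - 7*x + 6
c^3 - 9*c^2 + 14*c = c*(c - 7)*(c - 2)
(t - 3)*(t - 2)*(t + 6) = t^3 + t^2 - 24*t + 36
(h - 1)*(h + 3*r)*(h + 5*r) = h^3 + 8*h^2*r - h^2 + 15*h*r^2 - 8*h*r - 15*r^2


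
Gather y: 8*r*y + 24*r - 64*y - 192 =24*r + y*(8*r - 64) - 192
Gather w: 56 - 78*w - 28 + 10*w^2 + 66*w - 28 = 10*w^2 - 12*w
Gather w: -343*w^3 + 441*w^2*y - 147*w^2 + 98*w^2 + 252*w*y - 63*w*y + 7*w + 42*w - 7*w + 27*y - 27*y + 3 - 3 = -343*w^3 + w^2*(441*y - 49) + w*(189*y + 42)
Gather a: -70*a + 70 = 70 - 70*a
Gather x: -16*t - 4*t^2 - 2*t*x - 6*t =-4*t^2 - 2*t*x - 22*t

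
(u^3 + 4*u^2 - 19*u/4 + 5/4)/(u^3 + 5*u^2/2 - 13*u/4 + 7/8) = 2*(u + 5)/(2*u + 7)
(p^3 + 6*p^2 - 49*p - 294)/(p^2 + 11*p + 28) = (p^2 - p - 42)/(p + 4)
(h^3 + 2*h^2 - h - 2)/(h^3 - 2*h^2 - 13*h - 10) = (h - 1)/(h - 5)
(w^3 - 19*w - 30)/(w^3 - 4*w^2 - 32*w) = (-w^3 + 19*w + 30)/(w*(-w^2 + 4*w + 32))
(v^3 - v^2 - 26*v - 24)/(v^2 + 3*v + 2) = (v^2 - 2*v - 24)/(v + 2)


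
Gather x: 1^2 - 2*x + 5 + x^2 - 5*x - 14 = x^2 - 7*x - 8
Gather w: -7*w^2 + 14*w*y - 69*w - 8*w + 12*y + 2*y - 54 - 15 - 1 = -7*w^2 + w*(14*y - 77) + 14*y - 70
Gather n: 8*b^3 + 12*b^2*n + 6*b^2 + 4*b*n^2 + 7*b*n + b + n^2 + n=8*b^3 + 6*b^2 + b + n^2*(4*b + 1) + n*(12*b^2 + 7*b + 1)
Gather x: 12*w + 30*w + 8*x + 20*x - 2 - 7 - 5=42*w + 28*x - 14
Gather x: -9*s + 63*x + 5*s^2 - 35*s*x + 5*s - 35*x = 5*s^2 - 4*s + x*(28 - 35*s)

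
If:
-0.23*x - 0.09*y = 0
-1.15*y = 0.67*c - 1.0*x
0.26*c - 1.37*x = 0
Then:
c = 0.00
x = 0.00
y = 0.00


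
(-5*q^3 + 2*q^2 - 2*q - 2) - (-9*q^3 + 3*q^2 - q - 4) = 4*q^3 - q^2 - q + 2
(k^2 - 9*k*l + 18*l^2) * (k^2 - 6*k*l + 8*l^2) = k^4 - 15*k^3*l + 80*k^2*l^2 - 180*k*l^3 + 144*l^4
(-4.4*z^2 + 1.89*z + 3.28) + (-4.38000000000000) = -4.4*z^2 + 1.89*z - 1.1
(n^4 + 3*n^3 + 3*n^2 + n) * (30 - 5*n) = -5*n^5 + 15*n^4 + 75*n^3 + 85*n^2 + 30*n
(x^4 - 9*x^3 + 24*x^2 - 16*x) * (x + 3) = x^5 - 6*x^4 - 3*x^3 + 56*x^2 - 48*x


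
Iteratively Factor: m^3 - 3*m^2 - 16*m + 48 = (m + 4)*(m^2 - 7*m + 12) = (m - 3)*(m + 4)*(m - 4)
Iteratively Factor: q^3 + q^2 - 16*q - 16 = (q + 4)*(q^2 - 3*q - 4) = (q + 1)*(q + 4)*(q - 4)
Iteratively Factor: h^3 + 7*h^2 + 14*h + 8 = (h + 4)*(h^2 + 3*h + 2) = (h + 1)*(h + 4)*(h + 2)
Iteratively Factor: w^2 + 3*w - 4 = (w + 4)*(w - 1)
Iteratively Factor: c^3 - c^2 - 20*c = (c + 4)*(c^2 - 5*c) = (c - 5)*(c + 4)*(c)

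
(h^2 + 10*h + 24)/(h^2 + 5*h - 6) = (h + 4)/(h - 1)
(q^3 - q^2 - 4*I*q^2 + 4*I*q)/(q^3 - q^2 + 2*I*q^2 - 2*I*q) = (q - 4*I)/(q + 2*I)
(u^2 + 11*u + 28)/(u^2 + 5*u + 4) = (u + 7)/(u + 1)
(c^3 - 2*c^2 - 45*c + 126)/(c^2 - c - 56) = (c^2 - 9*c + 18)/(c - 8)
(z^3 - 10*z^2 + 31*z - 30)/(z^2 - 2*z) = z - 8 + 15/z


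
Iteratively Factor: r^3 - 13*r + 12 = (r - 1)*(r^2 + r - 12) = (r - 3)*(r - 1)*(r + 4)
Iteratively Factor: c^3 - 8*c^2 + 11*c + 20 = (c + 1)*(c^2 - 9*c + 20) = (c - 4)*(c + 1)*(c - 5)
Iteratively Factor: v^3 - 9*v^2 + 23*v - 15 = (v - 3)*(v^2 - 6*v + 5) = (v - 3)*(v - 1)*(v - 5)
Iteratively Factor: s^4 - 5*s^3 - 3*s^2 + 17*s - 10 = (s - 5)*(s^3 - 3*s + 2) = (s - 5)*(s - 1)*(s^2 + s - 2) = (s - 5)*(s - 1)^2*(s + 2)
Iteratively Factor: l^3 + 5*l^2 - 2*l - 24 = (l + 4)*(l^2 + l - 6) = (l - 2)*(l + 4)*(l + 3)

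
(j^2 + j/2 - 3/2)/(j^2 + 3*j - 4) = (j + 3/2)/(j + 4)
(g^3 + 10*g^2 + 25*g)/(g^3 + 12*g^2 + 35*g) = (g + 5)/(g + 7)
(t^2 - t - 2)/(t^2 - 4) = (t + 1)/(t + 2)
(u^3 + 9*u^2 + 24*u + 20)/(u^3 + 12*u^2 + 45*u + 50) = (u + 2)/(u + 5)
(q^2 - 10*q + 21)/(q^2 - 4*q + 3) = (q - 7)/(q - 1)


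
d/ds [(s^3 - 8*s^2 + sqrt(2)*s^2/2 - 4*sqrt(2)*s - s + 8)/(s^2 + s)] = (s^4 + 2*s^3 - 7*s^2 + 9*sqrt(2)*s^2/2 - 16*s - 8)/(s^2*(s^2 + 2*s + 1))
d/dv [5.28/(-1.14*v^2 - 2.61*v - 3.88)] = (12.0384*v + 13.7808)/(1.14*v^2 + 2.61*v + 3.88)^2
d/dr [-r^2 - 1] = -2*r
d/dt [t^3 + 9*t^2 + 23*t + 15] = 3*t^2 + 18*t + 23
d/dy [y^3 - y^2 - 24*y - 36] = 3*y^2 - 2*y - 24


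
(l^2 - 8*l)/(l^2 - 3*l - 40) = l/(l + 5)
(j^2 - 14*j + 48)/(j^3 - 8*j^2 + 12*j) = (j - 8)/(j*(j - 2))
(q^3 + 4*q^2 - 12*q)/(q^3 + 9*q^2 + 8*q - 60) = q/(q + 5)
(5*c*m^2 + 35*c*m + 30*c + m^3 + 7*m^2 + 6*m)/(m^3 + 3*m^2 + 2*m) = (5*c*m + 30*c + m^2 + 6*m)/(m*(m + 2))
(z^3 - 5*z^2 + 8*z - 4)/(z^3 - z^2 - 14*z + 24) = (z^2 - 3*z + 2)/(z^2 + z - 12)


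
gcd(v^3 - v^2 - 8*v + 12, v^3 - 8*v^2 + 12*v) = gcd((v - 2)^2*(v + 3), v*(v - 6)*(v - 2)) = v - 2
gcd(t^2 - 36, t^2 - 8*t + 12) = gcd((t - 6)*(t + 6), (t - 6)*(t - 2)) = t - 6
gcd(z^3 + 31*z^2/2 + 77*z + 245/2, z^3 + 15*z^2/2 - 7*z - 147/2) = z^2 + 21*z/2 + 49/2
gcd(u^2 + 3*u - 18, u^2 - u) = 1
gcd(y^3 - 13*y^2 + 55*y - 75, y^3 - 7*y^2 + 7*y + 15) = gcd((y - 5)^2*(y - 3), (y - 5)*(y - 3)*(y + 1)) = y^2 - 8*y + 15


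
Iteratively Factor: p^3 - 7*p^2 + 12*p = (p - 3)*(p^2 - 4*p) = p*(p - 3)*(p - 4)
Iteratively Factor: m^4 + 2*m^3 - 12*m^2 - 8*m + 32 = (m + 4)*(m^3 - 2*m^2 - 4*m + 8) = (m - 2)*(m + 4)*(m^2 - 4) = (m - 2)*(m + 2)*(m + 4)*(m - 2)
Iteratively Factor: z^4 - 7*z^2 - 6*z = (z + 1)*(z^3 - z^2 - 6*z) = (z - 3)*(z + 1)*(z^2 + 2*z) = (z - 3)*(z + 1)*(z + 2)*(z)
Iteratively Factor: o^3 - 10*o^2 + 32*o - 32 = (o - 2)*(o^2 - 8*o + 16) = (o - 4)*(o - 2)*(o - 4)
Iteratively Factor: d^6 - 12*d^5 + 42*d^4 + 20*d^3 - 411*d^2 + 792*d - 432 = (d - 3)*(d^5 - 9*d^4 + 15*d^3 + 65*d^2 - 216*d + 144) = (d - 3)*(d - 1)*(d^4 - 8*d^3 + 7*d^2 + 72*d - 144) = (d - 3)*(d - 1)*(d + 3)*(d^3 - 11*d^2 + 40*d - 48) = (d - 4)*(d - 3)*(d - 1)*(d + 3)*(d^2 - 7*d + 12) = (d - 4)*(d - 3)^2*(d - 1)*(d + 3)*(d - 4)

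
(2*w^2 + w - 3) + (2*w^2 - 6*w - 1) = 4*w^2 - 5*w - 4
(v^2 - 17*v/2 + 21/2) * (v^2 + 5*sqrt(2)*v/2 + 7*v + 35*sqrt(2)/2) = v^4 - 3*v^3/2 + 5*sqrt(2)*v^3/2 - 49*v^2 - 15*sqrt(2)*v^2/4 - 245*sqrt(2)*v/2 + 147*v/2 + 735*sqrt(2)/4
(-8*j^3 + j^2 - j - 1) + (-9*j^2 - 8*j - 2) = -8*j^3 - 8*j^2 - 9*j - 3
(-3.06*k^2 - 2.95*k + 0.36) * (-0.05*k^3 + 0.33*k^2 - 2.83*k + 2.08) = 0.153*k^5 - 0.8623*k^4 + 7.6683*k^3 + 2.1025*k^2 - 7.1548*k + 0.7488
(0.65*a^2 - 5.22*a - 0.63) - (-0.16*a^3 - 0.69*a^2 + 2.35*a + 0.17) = 0.16*a^3 + 1.34*a^2 - 7.57*a - 0.8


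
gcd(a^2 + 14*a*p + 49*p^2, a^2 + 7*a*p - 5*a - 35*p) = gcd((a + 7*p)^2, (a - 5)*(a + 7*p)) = a + 7*p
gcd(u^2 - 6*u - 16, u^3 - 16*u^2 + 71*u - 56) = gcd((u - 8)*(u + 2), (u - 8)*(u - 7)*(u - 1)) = u - 8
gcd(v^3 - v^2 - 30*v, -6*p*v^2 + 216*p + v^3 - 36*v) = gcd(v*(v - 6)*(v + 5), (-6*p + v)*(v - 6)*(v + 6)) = v - 6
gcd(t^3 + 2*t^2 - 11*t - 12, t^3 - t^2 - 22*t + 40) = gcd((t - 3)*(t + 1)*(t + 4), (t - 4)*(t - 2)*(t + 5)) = 1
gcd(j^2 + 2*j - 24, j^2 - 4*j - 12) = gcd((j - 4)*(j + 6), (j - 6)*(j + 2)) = 1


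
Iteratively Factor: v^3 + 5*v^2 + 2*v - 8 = (v + 2)*(v^2 + 3*v - 4) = (v + 2)*(v + 4)*(v - 1)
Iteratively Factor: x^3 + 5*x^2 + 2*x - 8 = (x + 2)*(x^2 + 3*x - 4) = (x - 1)*(x + 2)*(x + 4)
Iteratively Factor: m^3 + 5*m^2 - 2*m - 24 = (m - 2)*(m^2 + 7*m + 12) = (m - 2)*(m + 3)*(m + 4)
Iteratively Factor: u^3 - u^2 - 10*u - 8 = (u + 1)*(u^2 - 2*u - 8) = (u + 1)*(u + 2)*(u - 4)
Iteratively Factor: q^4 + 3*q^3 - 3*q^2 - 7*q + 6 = (q + 3)*(q^3 - 3*q + 2) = (q + 2)*(q + 3)*(q^2 - 2*q + 1) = (q - 1)*(q + 2)*(q + 3)*(q - 1)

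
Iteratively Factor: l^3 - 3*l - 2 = (l - 2)*(l^2 + 2*l + 1) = (l - 2)*(l + 1)*(l + 1)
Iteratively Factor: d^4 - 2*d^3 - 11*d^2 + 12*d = (d)*(d^3 - 2*d^2 - 11*d + 12) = d*(d - 4)*(d^2 + 2*d - 3) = d*(d - 4)*(d + 3)*(d - 1)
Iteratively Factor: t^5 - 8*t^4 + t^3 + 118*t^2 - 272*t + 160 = (t - 2)*(t^4 - 6*t^3 - 11*t^2 + 96*t - 80) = (t - 5)*(t - 2)*(t^3 - t^2 - 16*t + 16) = (t - 5)*(t - 4)*(t - 2)*(t^2 + 3*t - 4) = (t - 5)*(t - 4)*(t - 2)*(t - 1)*(t + 4)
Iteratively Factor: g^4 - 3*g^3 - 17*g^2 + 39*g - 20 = (g - 1)*(g^3 - 2*g^2 - 19*g + 20) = (g - 1)*(g + 4)*(g^2 - 6*g + 5) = (g - 5)*(g - 1)*(g + 4)*(g - 1)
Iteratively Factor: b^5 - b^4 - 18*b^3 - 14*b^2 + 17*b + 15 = (b + 3)*(b^4 - 4*b^3 - 6*b^2 + 4*b + 5) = (b - 5)*(b + 3)*(b^3 + b^2 - b - 1) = (b - 5)*(b + 1)*(b + 3)*(b^2 - 1) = (b - 5)*(b + 1)^2*(b + 3)*(b - 1)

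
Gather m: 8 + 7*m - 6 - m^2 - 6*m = -m^2 + m + 2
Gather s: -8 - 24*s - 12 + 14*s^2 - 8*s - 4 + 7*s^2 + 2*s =21*s^2 - 30*s - 24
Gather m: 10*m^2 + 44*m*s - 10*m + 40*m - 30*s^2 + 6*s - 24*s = 10*m^2 + m*(44*s + 30) - 30*s^2 - 18*s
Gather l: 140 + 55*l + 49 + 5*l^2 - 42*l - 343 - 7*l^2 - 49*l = -2*l^2 - 36*l - 154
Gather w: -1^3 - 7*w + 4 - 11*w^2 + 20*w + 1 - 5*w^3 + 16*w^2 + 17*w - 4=-5*w^3 + 5*w^2 + 30*w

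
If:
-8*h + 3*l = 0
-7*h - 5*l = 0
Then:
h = 0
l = 0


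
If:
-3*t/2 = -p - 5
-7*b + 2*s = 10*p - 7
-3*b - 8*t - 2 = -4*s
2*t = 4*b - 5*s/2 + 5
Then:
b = 2918/495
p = -499/330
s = 4738/495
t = 1151/495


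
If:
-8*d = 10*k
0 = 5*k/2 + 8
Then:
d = 4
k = -16/5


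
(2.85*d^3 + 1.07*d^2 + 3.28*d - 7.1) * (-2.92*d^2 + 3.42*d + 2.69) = -8.322*d^5 + 6.6226*d^4 + 1.7483*d^3 + 34.8279*d^2 - 15.4588*d - 19.099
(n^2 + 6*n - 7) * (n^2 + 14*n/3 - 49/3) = n^4 + 32*n^3/3 + 14*n^2/3 - 392*n/3 + 343/3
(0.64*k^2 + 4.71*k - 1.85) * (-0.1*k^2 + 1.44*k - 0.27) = -0.064*k^4 + 0.4506*k^3 + 6.7946*k^2 - 3.9357*k + 0.4995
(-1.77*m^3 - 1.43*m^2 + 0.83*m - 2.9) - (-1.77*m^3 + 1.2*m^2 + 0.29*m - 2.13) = -2.63*m^2 + 0.54*m - 0.77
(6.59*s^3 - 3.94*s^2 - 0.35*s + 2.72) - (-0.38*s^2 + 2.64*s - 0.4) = 6.59*s^3 - 3.56*s^2 - 2.99*s + 3.12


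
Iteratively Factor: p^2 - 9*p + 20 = (p - 4)*(p - 5)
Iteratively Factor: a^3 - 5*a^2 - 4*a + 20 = (a - 5)*(a^2 - 4) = (a - 5)*(a + 2)*(a - 2)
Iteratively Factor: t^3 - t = (t + 1)*(t^2 - t) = (t - 1)*(t + 1)*(t)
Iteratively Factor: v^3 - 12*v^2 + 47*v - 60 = (v - 3)*(v^2 - 9*v + 20) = (v - 5)*(v - 3)*(v - 4)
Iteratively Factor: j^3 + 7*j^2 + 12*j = (j + 3)*(j^2 + 4*j) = j*(j + 3)*(j + 4)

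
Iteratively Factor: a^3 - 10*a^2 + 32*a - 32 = (a - 4)*(a^2 - 6*a + 8) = (a - 4)^2*(a - 2)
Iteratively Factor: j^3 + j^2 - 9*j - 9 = (j + 1)*(j^2 - 9) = (j - 3)*(j + 1)*(j + 3)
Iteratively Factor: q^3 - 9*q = (q)*(q^2 - 9) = q*(q - 3)*(q + 3)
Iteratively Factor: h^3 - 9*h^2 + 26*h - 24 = (h - 3)*(h^2 - 6*h + 8) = (h - 4)*(h - 3)*(h - 2)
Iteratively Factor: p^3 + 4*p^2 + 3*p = (p + 3)*(p^2 + p) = p*(p + 3)*(p + 1)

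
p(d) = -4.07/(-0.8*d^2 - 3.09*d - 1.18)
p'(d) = -4.07*(1.6*d + 3.09)/(-0.8*d^2 - 3.09*d - 1.18)^2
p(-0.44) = -164.64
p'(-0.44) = -15891.61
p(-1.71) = -2.31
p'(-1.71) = -0.46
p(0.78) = 1.00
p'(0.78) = -1.06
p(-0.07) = 4.21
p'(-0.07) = -12.95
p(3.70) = 0.17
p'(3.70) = -0.07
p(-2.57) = -2.75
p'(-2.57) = 1.91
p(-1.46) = -2.50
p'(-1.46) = -1.16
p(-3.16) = -6.83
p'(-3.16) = 22.53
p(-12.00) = 0.05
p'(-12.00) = 0.01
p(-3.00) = -4.57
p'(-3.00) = 8.79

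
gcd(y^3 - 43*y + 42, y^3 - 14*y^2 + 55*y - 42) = y^2 - 7*y + 6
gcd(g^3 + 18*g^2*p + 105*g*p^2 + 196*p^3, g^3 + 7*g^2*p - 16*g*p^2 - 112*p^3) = g^2 + 11*g*p + 28*p^2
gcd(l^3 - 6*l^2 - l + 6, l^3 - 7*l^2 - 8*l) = l + 1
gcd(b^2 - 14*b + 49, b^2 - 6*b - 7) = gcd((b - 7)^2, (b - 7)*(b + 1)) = b - 7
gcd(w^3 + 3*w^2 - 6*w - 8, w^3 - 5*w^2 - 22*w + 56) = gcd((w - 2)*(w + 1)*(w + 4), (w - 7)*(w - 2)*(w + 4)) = w^2 + 2*w - 8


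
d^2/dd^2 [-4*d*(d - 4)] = -8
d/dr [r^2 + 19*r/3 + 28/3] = 2*r + 19/3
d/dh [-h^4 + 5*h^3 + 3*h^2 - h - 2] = -4*h^3 + 15*h^2 + 6*h - 1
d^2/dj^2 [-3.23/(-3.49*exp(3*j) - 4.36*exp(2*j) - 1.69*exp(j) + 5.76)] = (3.23*(10.47*exp(2*j) + 8.72*exp(j) + 1.69)*(20.94*exp(2*j) + 17.44*exp(j) + 3.38)*exp(j) - (101.4543*exp(2*j) + 56.3312*exp(j) + 5.4587)*(3.49*exp(3*j) + 4.36*exp(2*j) + 1.69*exp(j) - 5.76))*exp(j)/(3.49*exp(3*j) + 4.36*exp(2*j) + 1.69*exp(j) - 5.76)^3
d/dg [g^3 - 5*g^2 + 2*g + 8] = 3*g^2 - 10*g + 2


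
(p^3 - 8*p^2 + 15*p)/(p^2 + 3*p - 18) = p*(p - 5)/(p + 6)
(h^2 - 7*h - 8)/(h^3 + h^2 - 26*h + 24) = (h^2 - 7*h - 8)/(h^3 + h^2 - 26*h + 24)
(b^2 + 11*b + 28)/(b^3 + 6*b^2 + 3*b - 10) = (b^2 + 11*b + 28)/(b^3 + 6*b^2 + 3*b - 10)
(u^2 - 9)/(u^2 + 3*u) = (u - 3)/u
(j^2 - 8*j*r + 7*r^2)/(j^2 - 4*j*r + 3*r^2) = (-j + 7*r)/(-j + 3*r)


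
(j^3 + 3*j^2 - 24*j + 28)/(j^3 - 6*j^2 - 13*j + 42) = (j^2 + 5*j - 14)/(j^2 - 4*j - 21)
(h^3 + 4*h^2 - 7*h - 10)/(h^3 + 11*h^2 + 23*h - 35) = (h^2 - h - 2)/(h^2 + 6*h - 7)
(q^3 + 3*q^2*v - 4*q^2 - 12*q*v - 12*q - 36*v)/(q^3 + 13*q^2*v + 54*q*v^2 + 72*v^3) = (q^2 - 4*q - 12)/(q^2 + 10*q*v + 24*v^2)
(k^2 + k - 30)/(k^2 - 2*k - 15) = (k + 6)/(k + 3)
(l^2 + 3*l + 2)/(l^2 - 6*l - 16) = (l + 1)/(l - 8)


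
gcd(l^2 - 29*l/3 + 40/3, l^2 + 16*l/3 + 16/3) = 1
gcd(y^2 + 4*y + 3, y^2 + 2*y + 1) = y + 1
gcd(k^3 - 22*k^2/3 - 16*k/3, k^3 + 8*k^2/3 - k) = k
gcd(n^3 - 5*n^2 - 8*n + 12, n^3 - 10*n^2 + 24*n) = n - 6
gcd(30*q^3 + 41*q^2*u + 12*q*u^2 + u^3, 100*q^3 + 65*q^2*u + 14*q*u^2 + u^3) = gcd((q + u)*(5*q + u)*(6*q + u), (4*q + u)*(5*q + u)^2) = 5*q + u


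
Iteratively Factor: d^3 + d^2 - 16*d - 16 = (d + 1)*(d^2 - 16) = (d - 4)*(d + 1)*(d + 4)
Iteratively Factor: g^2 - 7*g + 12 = (g - 3)*(g - 4)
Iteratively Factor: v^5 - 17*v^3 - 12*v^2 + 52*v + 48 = (v + 3)*(v^4 - 3*v^3 - 8*v^2 + 12*v + 16) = (v - 4)*(v + 3)*(v^3 + v^2 - 4*v - 4) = (v - 4)*(v - 2)*(v + 3)*(v^2 + 3*v + 2) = (v - 4)*(v - 2)*(v + 2)*(v + 3)*(v + 1)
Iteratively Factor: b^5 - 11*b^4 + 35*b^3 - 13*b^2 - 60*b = (b)*(b^4 - 11*b^3 + 35*b^2 - 13*b - 60) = b*(b - 4)*(b^3 - 7*b^2 + 7*b + 15) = b*(b - 5)*(b - 4)*(b^2 - 2*b - 3) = b*(b - 5)*(b - 4)*(b - 3)*(b + 1)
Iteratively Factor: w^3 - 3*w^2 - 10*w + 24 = (w - 2)*(w^2 - w - 12) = (w - 2)*(w + 3)*(w - 4)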